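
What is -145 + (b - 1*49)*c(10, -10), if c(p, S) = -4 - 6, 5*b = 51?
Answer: 243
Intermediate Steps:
b = 51/5 (b = (1/5)*51 = 51/5 ≈ 10.200)
c(p, S) = -10
-145 + (b - 1*49)*c(10, -10) = -145 + (51/5 - 1*49)*(-10) = -145 + (51/5 - 49)*(-10) = -145 - 194/5*(-10) = -145 + 388 = 243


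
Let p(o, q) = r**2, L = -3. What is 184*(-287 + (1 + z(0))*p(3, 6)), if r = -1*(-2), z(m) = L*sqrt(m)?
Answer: -52072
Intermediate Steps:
z(m) = -3*sqrt(m)
r = 2
p(o, q) = 4 (p(o, q) = 2**2 = 4)
184*(-287 + (1 + z(0))*p(3, 6)) = 184*(-287 + (1 - 3*sqrt(0))*4) = 184*(-287 + (1 - 3*0)*4) = 184*(-287 + (1 + 0)*4) = 184*(-287 + 1*4) = 184*(-287 + 4) = 184*(-283) = -52072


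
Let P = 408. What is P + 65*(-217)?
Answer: -13697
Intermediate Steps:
P + 65*(-217) = 408 + 65*(-217) = 408 - 14105 = -13697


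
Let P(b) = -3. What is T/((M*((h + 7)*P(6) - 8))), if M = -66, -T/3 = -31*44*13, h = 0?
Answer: 806/29 ≈ 27.793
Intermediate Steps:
T = 53196 (T = -3*(-31*44)*13 = -(-4092)*13 = -3*(-17732) = 53196)
T/((M*((h + 7)*P(6) - 8))) = 53196/((-66*((0 + 7)*(-3) - 8))) = 53196/((-66*(7*(-3) - 8))) = 53196/((-66*(-21 - 8))) = 53196/((-66*(-29))) = 53196/1914 = 53196*(1/1914) = 806/29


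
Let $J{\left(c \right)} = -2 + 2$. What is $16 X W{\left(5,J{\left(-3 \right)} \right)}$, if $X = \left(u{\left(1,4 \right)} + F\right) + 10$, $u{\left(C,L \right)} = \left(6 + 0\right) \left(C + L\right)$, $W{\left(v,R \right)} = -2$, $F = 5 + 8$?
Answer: $-1696$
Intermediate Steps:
$F = 13$
$J{\left(c \right)} = 0$
$u{\left(C,L \right)} = 6 C + 6 L$ ($u{\left(C,L \right)} = 6 \left(C + L\right) = 6 C + 6 L$)
$X = 53$ ($X = \left(\left(6 \cdot 1 + 6 \cdot 4\right) + 13\right) + 10 = \left(\left(6 + 24\right) + 13\right) + 10 = \left(30 + 13\right) + 10 = 43 + 10 = 53$)
$16 X W{\left(5,J{\left(-3 \right)} \right)} = 16 \cdot 53 \left(-2\right) = 848 \left(-2\right) = -1696$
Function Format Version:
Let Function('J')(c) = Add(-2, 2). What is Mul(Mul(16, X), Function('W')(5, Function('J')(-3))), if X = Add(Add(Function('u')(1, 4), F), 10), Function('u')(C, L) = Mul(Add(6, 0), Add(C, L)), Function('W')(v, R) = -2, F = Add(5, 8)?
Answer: -1696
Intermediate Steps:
F = 13
Function('J')(c) = 0
Function('u')(C, L) = Add(Mul(6, C), Mul(6, L)) (Function('u')(C, L) = Mul(6, Add(C, L)) = Add(Mul(6, C), Mul(6, L)))
X = 53 (X = Add(Add(Add(Mul(6, 1), Mul(6, 4)), 13), 10) = Add(Add(Add(6, 24), 13), 10) = Add(Add(30, 13), 10) = Add(43, 10) = 53)
Mul(Mul(16, X), Function('W')(5, Function('J')(-3))) = Mul(Mul(16, 53), -2) = Mul(848, -2) = -1696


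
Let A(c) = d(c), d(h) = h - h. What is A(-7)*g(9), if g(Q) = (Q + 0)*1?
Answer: 0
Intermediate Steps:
d(h) = 0
g(Q) = Q (g(Q) = Q*1 = Q)
A(c) = 0
A(-7)*g(9) = 0*9 = 0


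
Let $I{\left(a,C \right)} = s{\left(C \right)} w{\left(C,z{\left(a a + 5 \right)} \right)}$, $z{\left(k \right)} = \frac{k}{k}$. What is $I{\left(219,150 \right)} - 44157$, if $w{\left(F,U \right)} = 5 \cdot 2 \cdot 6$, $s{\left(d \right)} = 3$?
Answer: $-43977$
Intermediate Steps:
$z{\left(k \right)} = 1$
$w{\left(F,U \right)} = 60$ ($w{\left(F,U \right)} = 10 \cdot 6 = 60$)
$I{\left(a,C \right)} = 180$ ($I{\left(a,C \right)} = 3 \cdot 60 = 180$)
$I{\left(219,150 \right)} - 44157 = 180 - 44157 = -43977$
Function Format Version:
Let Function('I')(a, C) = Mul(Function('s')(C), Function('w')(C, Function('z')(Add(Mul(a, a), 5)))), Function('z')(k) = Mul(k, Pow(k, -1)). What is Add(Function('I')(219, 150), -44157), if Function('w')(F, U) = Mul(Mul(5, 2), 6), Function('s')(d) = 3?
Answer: -43977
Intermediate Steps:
Function('z')(k) = 1
Function('w')(F, U) = 60 (Function('w')(F, U) = Mul(10, 6) = 60)
Function('I')(a, C) = 180 (Function('I')(a, C) = Mul(3, 60) = 180)
Add(Function('I')(219, 150), -44157) = Add(180, -44157) = -43977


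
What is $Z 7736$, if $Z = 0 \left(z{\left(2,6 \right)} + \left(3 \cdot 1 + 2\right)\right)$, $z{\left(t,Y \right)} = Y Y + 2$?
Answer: $0$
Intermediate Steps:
$z{\left(t,Y \right)} = 2 + Y^{2}$ ($z{\left(t,Y \right)} = Y^{2} + 2 = 2 + Y^{2}$)
$Z = 0$ ($Z = 0 \left(\left(2 + 6^{2}\right) + \left(3 \cdot 1 + 2\right)\right) = 0 \left(\left(2 + 36\right) + \left(3 + 2\right)\right) = 0 \left(38 + 5\right) = 0 \cdot 43 = 0$)
$Z 7736 = 0 \cdot 7736 = 0$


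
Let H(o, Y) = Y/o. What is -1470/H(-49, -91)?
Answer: -10290/13 ≈ -791.54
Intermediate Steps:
-1470/H(-49, -91) = -1470/((-91/(-49))) = -1470/((-91*(-1/49))) = -1470/13/7 = -1470*7/13 = -10290/13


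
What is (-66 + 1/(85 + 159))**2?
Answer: 259306609/59536 ≈ 4355.5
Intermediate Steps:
(-66 + 1/(85 + 159))**2 = (-66 + 1/244)**2 = (-16103/244)**2 = 259306609/59536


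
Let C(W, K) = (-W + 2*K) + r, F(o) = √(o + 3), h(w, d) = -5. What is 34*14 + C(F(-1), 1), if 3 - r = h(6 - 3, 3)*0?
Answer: 481 - √2 ≈ 479.59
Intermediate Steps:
F(o) = √(3 + o)
r = 3 (r = 3 - (-5)*0 = 3 - 1*0 = 3 + 0 = 3)
C(W, K) = 3 - W + 2*K (C(W, K) = (-W + 2*K) + 3 = 3 - W + 2*K)
34*14 + C(F(-1), 1) = 34*14 + (3 - √(3 - 1) + 2*1) = 476 + (3 - √2 + 2) = 476 + (5 - √2) = 481 - √2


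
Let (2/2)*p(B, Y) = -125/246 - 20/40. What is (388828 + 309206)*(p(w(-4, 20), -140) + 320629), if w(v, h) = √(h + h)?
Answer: 9176178826754/41 ≈ 2.2381e+11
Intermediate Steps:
w(v, h) = √2*√h (w(v, h) = √(2*h) = √2*√h)
p(B, Y) = -124/123 (p(B, Y) = -125/246 - 20/40 = -125*1/246 - 20*1/40 = -125/246 - ½ = -124/123)
(388828 + 309206)*(p(w(-4, 20), -140) + 320629) = (388828 + 309206)*(-124/123 + 320629) = 698034*(39437243/123) = 9176178826754/41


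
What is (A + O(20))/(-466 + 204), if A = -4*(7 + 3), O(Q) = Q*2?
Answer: 0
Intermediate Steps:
O(Q) = 2*Q
A = -40 (A = -4*10 = -40)
(A + O(20))/(-466 + 204) = (-40 + 2*20)/(-466 + 204) = (-40 + 40)/(-262) = 0*(-1/262) = 0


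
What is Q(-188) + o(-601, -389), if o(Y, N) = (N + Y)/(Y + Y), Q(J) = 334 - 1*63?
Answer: 163366/601 ≈ 271.82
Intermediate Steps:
Q(J) = 271 (Q(J) = 334 - 63 = 271)
o(Y, N) = (N + Y)/(2*Y) (o(Y, N) = (N + Y)/((2*Y)) = (N + Y)*(1/(2*Y)) = (N + Y)/(2*Y))
Q(-188) + o(-601, -389) = 271 + (1/2)*(-389 - 601)/(-601) = 271 + (1/2)*(-1/601)*(-990) = 271 + 495/601 = 163366/601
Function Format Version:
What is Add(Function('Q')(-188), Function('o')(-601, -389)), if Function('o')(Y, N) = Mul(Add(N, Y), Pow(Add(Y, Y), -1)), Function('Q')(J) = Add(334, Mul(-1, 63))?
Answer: Rational(163366, 601) ≈ 271.82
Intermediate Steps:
Function('Q')(J) = 271 (Function('Q')(J) = Add(334, -63) = 271)
Function('o')(Y, N) = Mul(Rational(1, 2), Pow(Y, -1), Add(N, Y)) (Function('o')(Y, N) = Mul(Add(N, Y), Pow(Mul(2, Y), -1)) = Mul(Add(N, Y), Mul(Rational(1, 2), Pow(Y, -1))) = Mul(Rational(1, 2), Pow(Y, -1), Add(N, Y)))
Add(Function('Q')(-188), Function('o')(-601, -389)) = Add(271, Mul(Rational(1, 2), Pow(-601, -1), Add(-389, -601))) = Add(271, Mul(Rational(1, 2), Rational(-1, 601), -990)) = Add(271, Rational(495, 601)) = Rational(163366, 601)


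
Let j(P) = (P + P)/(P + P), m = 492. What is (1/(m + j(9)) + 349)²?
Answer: 29603955364/243049 ≈ 1.2180e+5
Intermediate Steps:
j(P) = 1 (j(P) = (2*P)/((2*P)) = (2*P)*(1/(2*P)) = 1)
(1/(m + j(9)) + 349)² = (1/(492 + 1) + 349)² = (1/493 + 349)² = (172058/493)² = 29603955364/243049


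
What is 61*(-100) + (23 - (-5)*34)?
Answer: -5907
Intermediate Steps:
61*(-100) + (23 - (-5)*34) = -6100 + (23 - 1*(-170)) = -6100 + (23 + 170) = -6100 + 193 = -5907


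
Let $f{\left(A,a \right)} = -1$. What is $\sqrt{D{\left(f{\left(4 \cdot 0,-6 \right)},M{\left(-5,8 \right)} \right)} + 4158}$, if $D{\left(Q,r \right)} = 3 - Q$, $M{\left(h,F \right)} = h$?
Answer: $\sqrt{4162} \approx 64.514$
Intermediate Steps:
$\sqrt{D{\left(f{\left(4 \cdot 0,-6 \right)},M{\left(-5,8 \right)} \right)} + 4158} = \sqrt{\left(3 - -1\right) + 4158} = \sqrt{\left(3 + 1\right) + 4158} = \sqrt{4 + 4158} = \sqrt{4162}$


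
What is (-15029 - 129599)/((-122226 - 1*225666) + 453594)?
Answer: -72314/52851 ≈ -1.3683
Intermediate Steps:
(-15029 - 129599)/((-122226 - 1*225666) + 453594) = -144628/((-122226 - 225666) + 453594) = -144628/(-347892 + 453594) = -144628/105702 = -144628*1/105702 = -72314/52851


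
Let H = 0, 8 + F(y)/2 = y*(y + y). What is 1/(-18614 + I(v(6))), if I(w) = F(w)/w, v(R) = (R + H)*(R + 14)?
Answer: -15/272012 ≈ -5.5145e-5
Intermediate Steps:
F(y) = -16 + 4*y² (F(y) = -16 + 2*(y*(y + y)) = -16 + 2*(y*(2*y)) = -16 + 2*(2*y²) = -16 + 4*y²)
v(R) = R*(14 + R) (v(R) = (R + 0)*(R + 14) = R*(14 + R))
I(w) = (-16 + 4*w²)/w
1/(-18614 + I(v(6))) = 1/(-18614 + (-16*1/(6*(14 + 6)) + 4*(6*(14 + 6)))) = 1/(-18614 + (-16/(6*20) + 4*(6*20))) = 1/(-18614 + (-16/120 + 4*120)) = 1/(-18614 + (-16*1/120 + 480)) = 1/(-18614 + (-2/15 + 480)) = 1/(-18614 + 7198/15) = 1/(-272012/15) = -15/272012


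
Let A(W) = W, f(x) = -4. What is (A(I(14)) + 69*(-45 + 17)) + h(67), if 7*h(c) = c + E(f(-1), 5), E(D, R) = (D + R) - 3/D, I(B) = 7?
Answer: -53625/28 ≈ -1915.2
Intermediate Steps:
E(D, R) = D + R - 3/D
h(c) = ¼ + c/7 (h(c) = (c + (-4 + 5 - 3/(-4)))/7 = (c + (-4 + 5 - 3*(-¼)))/7 = (c + (-4 + 5 + ¾))/7 = (c + 7/4)/7 = (7/4 + c)/7 = ¼ + c/7)
(A(I(14)) + 69*(-45 + 17)) + h(67) = (7 + 69*(-45 + 17)) + (¼ + (⅐)*67) = (7 + 69*(-28)) + (¼ + 67/7) = (7 - 1932) + 275/28 = -1925 + 275/28 = -53625/28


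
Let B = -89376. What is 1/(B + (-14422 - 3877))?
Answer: -1/107675 ≈ -9.2872e-6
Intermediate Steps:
1/(B + (-14422 - 3877)) = 1/(-89376 + (-14422 - 3877)) = 1/(-89376 - 18299) = 1/(-107675) = -1/107675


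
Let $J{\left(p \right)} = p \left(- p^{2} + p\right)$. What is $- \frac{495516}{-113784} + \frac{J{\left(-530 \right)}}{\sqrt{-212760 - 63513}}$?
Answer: $\frac{41293}{9482} - \frac{49719300 i \sqrt{30697}}{30697} \approx 4.3549 - 2.8378 \cdot 10^{5} i$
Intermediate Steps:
$J{\left(p \right)} = p \left(p - p^{2}\right)$
$- \frac{495516}{-113784} + \frac{J{\left(-530 \right)}}{\sqrt{-212760 - 63513}} = - \frac{495516}{-113784} + \frac{\left(-530\right)^{2} \left(1 - -530\right)}{\sqrt{-212760 - 63513}} = \left(-495516\right) \left(- \frac{1}{113784}\right) + \frac{280900 \left(1 + 530\right)}{\sqrt{-276273}} = \frac{41293}{9482} + \frac{280900 \cdot 531}{3 i \sqrt{30697}} = \frac{41293}{9482} + 149157900 \left(- \frac{i \sqrt{30697}}{92091}\right) = \frac{41293}{9482} - \frac{49719300 i \sqrt{30697}}{30697}$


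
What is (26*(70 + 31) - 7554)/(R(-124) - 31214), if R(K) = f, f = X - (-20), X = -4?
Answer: 2464/15599 ≈ 0.15796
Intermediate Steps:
f = 16 (f = -4 - (-20) = -4 - 4*(-5) = -4 + 20 = 16)
R(K) = 16
(26*(70 + 31) - 7554)/(R(-124) - 31214) = (26*(70 + 31) - 7554)/(16 - 31214) = (26*101 - 7554)/(-31198) = (2626 - 7554)*(-1/31198) = -4928*(-1/31198) = 2464/15599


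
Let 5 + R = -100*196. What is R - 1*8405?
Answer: -28010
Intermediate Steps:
R = -19605 (R = -5 - 100*196 = -5 - 19600 = -19605)
R - 1*8405 = -19605 - 1*8405 = -19605 - 8405 = -28010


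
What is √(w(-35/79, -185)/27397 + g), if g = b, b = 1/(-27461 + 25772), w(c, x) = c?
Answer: I*√8128166426014146/3655609107 ≈ 0.024662*I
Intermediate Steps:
b = -1/1689 (b = 1/(-1689) = -1/1689 ≈ -0.00059207)
g = -1/1689 ≈ -0.00059207
√(w(-35/79, -185)/27397 + g) = √(-35/79/27397 - 1/1689) = √(-35*1/79*(1/27397) - 1/1689) = √(-35/79*1/27397 - 1/1689) = √(-35/2164363 - 1/1689) = √(-2223478/3655609107) = I*√8128166426014146/3655609107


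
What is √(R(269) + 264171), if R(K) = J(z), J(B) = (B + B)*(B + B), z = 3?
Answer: √264207 ≈ 514.01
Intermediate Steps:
J(B) = 4*B² (J(B) = (2*B)*(2*B) = 4*B²)
R(K) = 36 (R(K) = 4*3² = 4*9 = 36)
√(R(269) + 264171) = √(36 + 264171) = √264207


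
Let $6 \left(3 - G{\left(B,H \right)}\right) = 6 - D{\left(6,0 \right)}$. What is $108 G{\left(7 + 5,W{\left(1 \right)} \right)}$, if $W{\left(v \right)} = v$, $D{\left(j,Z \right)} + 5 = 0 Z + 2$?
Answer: $162$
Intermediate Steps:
$D{\left(j,Z \right)} = -3$ ($D{\left(j,Z \right)} = -5 + \left(0 Z + 2\right) = -5 + \left(0 + 2\right) = -5 + 2 = -3$)
$G{\left(B,H \right)} = \frac{3}{2}$ ($G{\left(B,H \right)} = 3 - \frac{6 - -3}{6} = 3 - \frac{6 + 3}{6} = 3 - \frac{3}{2} = \frac{3}{2}$)
$108 G{\left(7 + 5,W{\left(1 \right)} \right)} = 108 \cdot \frac{3}{2} = 162$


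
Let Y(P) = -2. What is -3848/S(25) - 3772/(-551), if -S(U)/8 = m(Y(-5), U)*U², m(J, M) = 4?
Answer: 9695031/1377500 ≈ 7.0381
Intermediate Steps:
S(U) = -32*U²
-3848/S(25) - 3772/(-551) = -3848/((-32*25²)) - 3772/(-551) = -3848/((-32*625)) - 3772*(-1/551) = -3848/(-20000) + 3772/551 = -3848*(-1/20000) + 3772/551 = 481/2500 + 3772/551 = 9695031/1377500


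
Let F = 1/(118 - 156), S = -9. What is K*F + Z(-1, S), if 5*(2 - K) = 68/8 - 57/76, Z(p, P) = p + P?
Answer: -7609/760 ≈ -10.012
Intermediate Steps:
F = -1/38 (F = 1/(-38) = -1/38 ≈ -0.026316)
Z(p, P) = P + p
K = 9/20 (K = 2 - (68/8 - 57/76)/5 = 2 - (68*(1/8) - 57*1/76)/5 = 2 - (17/2 - 3/4)/5 = 2 - 1/5*31/4 = 2 - 31/20 = 9/20 ≈ 0.45000)
K*F + Z(-1, S) = (9/20)*(-1/38) + (-9 - 1) = -9/760 - 10 = -7609/760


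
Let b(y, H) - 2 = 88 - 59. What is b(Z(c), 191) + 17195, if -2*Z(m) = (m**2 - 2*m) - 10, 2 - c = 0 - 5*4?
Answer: 17226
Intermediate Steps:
c = 22 (c = 2 - (0 - 5*4) = 2 - (0 - 20) = 2 - 1*(-20) = 2 + 20 = 22)
Z(m) = 5 + m - m**2/2 (Z(m) = -((m**2 - 2*m) - 10)/2 = -(-10 + m**2 - 2*m)/2 = 5 + m - m**2/2)
b(y, H) = 31 (b(y, H) = 2 + (88 - 59) = 2 + 29 = 31)
b(Z(c), 191) + 17195 = 31 + 17195 = 17226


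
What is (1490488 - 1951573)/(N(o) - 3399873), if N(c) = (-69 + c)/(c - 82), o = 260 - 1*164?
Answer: 430346/3173213 ≈ 0.13562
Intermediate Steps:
o = 96 (o = 260 - 164 = 96)
N(c) = (-69 + c)/(-82 + c)
(1490488 - 1951573)/(N(o) - 3399873) = (1490488 - 1951573)/((-69 + 96)/(-82 + 96) - 3399873) = -461085/(27/14 - 3399873) = -461085/(-47598195/14) = -461085*(-14/47598195) = 430346/3173213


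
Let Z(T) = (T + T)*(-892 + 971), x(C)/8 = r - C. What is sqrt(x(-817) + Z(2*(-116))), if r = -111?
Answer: 4*I*sqrt(1938) ≈ 176.09*I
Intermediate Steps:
x(C) = -888 - 8*C (x(C) = 8*(-111 - C) = -888 - 8*C)
Z(T) = 158*T (Z(T) = (2*T)*79 = 158*T)
sqrt(x(-817) + Z(2*(-116))) = sqrt((-888 - 8*(-817)) + 158*(2*(-116))) = sqrt((-888 + 6536) + 158*(-232)) = sqrt(5648 - 36656) = sqrt(-31008) = 4*I*sqrt(1938)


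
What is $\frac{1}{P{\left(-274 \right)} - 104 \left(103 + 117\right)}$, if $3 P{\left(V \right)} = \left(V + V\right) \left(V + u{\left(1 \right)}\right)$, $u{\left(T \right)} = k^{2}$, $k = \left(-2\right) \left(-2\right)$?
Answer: $\frac{1}{24248} \approx 4.1241 \cdot 10^{-5}$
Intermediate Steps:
$k = 4$
$u{\left(T \right)} = 16$ ($u{\left(T \right)} = 4^{2} = 16$)
$P{\left(V \right)} = \frac{2 V \left(16 + V\right)}{3}$ ($P{\left(V \right)} = \frac{\left(V + V\right) \left(V + 16\right)}{3} = \frac{2 V \left(16 + V\right)}{3}$)
$\frac{1}{P{\left(-274 \right)} - 104 \left(103 + 117\right)} = \frac{1}{\frac{2}{3} \left(-274\right) \left(16 - 274\right) - 104 \left(103 + 117\right)} = \frac{1}{\frac{2}{3} \left(-274\right) \left(-258\right) - 22880} = \frac{1}{47128 - 22880} = \frac{1}{24248}$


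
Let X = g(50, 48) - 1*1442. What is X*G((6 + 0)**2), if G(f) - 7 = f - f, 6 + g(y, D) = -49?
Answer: -10479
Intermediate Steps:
g(y, D) = -55 (g(y, D) = -6 - 49 = -55)
G(f) = 7 (G(f) = 7 + (f - f) = 7 + 0 = 7)
X = -1497 (X = -55 - 1*1442 = -55 - 1442 = -1497)
X*G((6 + 0)**2) = -1497*7 = -10479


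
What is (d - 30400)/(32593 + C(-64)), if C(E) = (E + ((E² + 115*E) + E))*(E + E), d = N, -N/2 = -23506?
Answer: 16612/466769 ≈ 0.035589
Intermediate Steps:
N = 47012 (N = -2*(-23506) = 47012)
d = 47012
C(E) = 2*E*(E² + 117*E) (C(E) = (E + (E² + 116*E))*(2*E) = (E² + 117*E)*(2*E) = 2*E*(E² + 117*E))
(d - 30400)/(32593 + C(-64)) = (47012 - 30400)/(32593 + 2*(-64)²*(117 - 64)) = 16612/(32593 + 2*4096*53) = 16612/(32593 + 434176) = 16612/466769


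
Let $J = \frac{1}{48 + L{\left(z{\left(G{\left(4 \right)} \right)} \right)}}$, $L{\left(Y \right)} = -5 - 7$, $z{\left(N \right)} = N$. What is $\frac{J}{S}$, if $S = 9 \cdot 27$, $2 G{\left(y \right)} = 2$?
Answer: $\frac{1}{8748} \approx 0.00011431$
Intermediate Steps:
$G{\left(y \right)} = 1$ ($G{\left(y \right)} = \frac{1}{2} \cdot 2 = 1$)
$L{\left(Y \right)} = -12$ ($L{\left(Y \right)} = -5 - 7 = -12$)
$S = 243$
$J = \frac{1}{36}$ ($J = \frac{1}{48 - 12} = \frac{1}{36} \approx 0.027778$)
$\frac{J}{S} = \frac{1}{36 \cdot 243} = \frac{1}{36} \cdot \frac{1}{243} = \frac{1}{8748}$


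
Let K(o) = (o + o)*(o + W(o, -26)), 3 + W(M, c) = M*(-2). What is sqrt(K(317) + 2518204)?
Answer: 2*sqrt(578831) ≈ 1521.6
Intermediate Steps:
W(M, c) = -3 - 2*M (W(M, c) = -3 + M*(-2) = -3 - 2*M)
K(o) = 2*o*(-3 - o) (K(o) = (o + o)*(o + (-3 - 2*o)) = (2*o)*(-3 - o) = 2*o*(-3 - o))
sqrt(K(317) + 2518204) = sqrt(2*317*(-3 - 1*317) + 2518204) = sqrt(2*317*(-3 - 317) + 2518204) = sqrt(2*317*(-320) + 2518204) = sqrt(-202880 + 2518204) = sqrt(2315324) = 2*sqrt(578831)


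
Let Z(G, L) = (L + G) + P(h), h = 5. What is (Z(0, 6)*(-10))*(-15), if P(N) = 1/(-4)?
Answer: 1725/2 ≈ 862.50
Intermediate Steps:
P(N) = -¼
Z(G, L) = -¼ + G + L (Z(G, L) = (L + G) - ¼ = (G + L) - ¼ = -¼ + G + L)
(Z(0, 6)*(-10))*(-15) = ((-¼ + 0 + 6)*(-10))*(-15) = ((23/4)*(-10))*(-15) = -115/2*(-15) = 1725/2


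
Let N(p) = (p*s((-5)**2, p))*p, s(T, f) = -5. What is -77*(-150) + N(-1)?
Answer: 11545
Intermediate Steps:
N(p) = -5*p**2 (N(p) = (p*(-5))*p = (-5*p)*p = -5*p**2)
-77*(-150) + N(-1) = -77*(-150) - 5*(-1)**2 = 11550 - 5*1 = 11550 - 5 = 11545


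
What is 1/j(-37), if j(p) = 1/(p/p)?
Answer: 1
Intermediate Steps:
j(p) = 1 (j(p) = 1/1 = 1)
1/j(-37) = 1/1 = 1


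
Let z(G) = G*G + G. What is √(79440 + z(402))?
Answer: √241446 ≈ 491.37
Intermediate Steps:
z(G) = G + G² (z(G) = G² + G = G + G²)
√(79440 + z(402)) = √(79440 + 402*(1 + 402)) = √(79440 + 402*403) = √(79440 + 162006) = √241446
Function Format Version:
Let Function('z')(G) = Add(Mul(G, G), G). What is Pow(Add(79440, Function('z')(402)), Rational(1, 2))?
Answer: Pow(241446, Rational(1, 2)) ≈ 491.37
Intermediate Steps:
Function('z')(G) = Add(G, Pow(G, 2)) (Function('z')(G) = Add(Pow(G, 2), G) = Add(G, Pow(G, 2)))
Pow(Add(79440, Function('z')(402)), Rational(1, 2)) = Pow(Add(79440, Mul(402, Add(1, 402))), Rational(1, 2)) = Pow(Add(79440, Mul(402, 403)), Rational(1, 2)) = Pow(Add(79440, 162006), Rational(1, 2)) = Pow(241446, Rational(1, 2))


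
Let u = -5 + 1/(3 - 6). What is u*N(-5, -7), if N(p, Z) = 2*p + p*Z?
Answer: -400/3 ≈ -133.33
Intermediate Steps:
N(p, Z) = 2*p + Z*p
u = -16/3 (u = -5 + 1/(-3) = -5 - ⅓ = -16/3 ≈ -5.3333)
u*N(-5, -7) = -(-80)*(2 - 7)/3 = -(-80)*(-5)/3 = -16/3*25 = -400/3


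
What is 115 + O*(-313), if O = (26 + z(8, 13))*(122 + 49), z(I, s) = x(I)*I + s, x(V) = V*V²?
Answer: -221317490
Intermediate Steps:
x(V) = V³
z(I, s) = s + I⁴ (z(I, s) = I³*I + s = I⁴ + s = s + I⁴)
O = 707085 (O = (26 + (13 + 8⁴))*(122 + 49) = (26 + (13 + 4096))*171 = (26 + 4109)*171 = 4135*171 = 707085)
115 + O*(-313) = 115 + 707085*(-313) = 115 - 221317605 = -221317490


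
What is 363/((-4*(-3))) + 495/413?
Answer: 51953/1652 ≈ 31.449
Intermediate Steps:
363/((-4*(-3))) + 495/413 = 363/12 + 495*(1/413) = 363*(1/12) + 495/413 = 121/4 + 495/413 = 51953/1652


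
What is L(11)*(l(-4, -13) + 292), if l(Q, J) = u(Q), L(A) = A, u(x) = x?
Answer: 3168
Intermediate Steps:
l(Q, J) = Q
L(11)*(l(-4, -13) + 292) = 11*(-4 + 292) = 11*288 = 3168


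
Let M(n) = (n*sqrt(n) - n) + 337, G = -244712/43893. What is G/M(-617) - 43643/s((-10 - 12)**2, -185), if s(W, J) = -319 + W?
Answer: -50188290401200499/189745599752445 - 150987304*I*sqrt(617)/10349759986497 ≈ -264.5 - 0.00036237*I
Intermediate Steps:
G = -244712/43893 (G = -244712*1/43893 = -244712/43893 ≈ -5.5752)
M(n) = 337 + n**(3/2) - n (M(n) = (n**(3/2) - n) + 337 = 337 + n**(3/2) - n)
G/M(-617) - 43643/s((-10 - 12)**2, -185) = -244712/(43893*(337 + (-617)**(3/2) - 1*(-617))) - 43643/(-319 + (-10 - 12)**2) = -244712/(43893*(337 - 617*I*sqrt(617) + 617)) - 43643/(-319 + (-22)**2) = -244712/(43893*(954 - 617*I*sqrt(617))) - 43643/(-319 + 484) = -244712/(43893*(954 - 617*I*sqrt(617))) - 43643/165 = -43643/165 - 244712/(43893*(954 - 617*I*sqrt(617)))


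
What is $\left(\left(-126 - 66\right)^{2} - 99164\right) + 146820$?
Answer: $84520$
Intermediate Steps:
$\left(\left(-126 - 66\right)^{2} - 99164\right) + 146820 = \left(\left(-192\right)^{2} - 99164\right) + 146820 = \left(36864 - 99164\right) + 146820 = -62300 + 146820 = 84520$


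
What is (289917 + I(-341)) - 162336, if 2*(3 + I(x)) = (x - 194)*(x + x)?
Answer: 310013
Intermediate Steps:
I(x) = -3 + x*(-194 + x) (I(x) = -3 + ((x - 194)*(x + x))/2 = -3 + ((-194 + x)*(2*x))/2 = -3 + (2*x*(-194 + x))/2 = -3 + x*(-194 + x))
(289917 + I(-341)) - 162336 = (289917 + (-3 + (-341)² - 194*(-341))) - 162336 = (289917 + (-3 + 116281 + 66154)) - 162336 = (289917 + 182432) - 162336 = 472349 - 162336 = 310013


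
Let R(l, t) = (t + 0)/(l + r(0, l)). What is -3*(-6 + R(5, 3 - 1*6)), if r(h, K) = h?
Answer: 99/5 ≈ 19.800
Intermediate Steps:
R(l, t) = t/l (R(l, t) = (t + 0)/(l + 0) = t/l)
-3*(-6 + R(5, 3 - 1*6)) = -3*(-6 + (3 - 1*6)/5) = -3*(-6 + (3 - 6)*(⅕)) = -3*(-6 - 3*⅕) = -3*(-6 - ⅗) = -3*(-33/5) = 99/5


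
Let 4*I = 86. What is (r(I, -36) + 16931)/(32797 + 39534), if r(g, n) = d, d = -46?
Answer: 16885/72331 ≈ 0.23344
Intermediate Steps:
I = 43/2 (I = (¼)*86 = 43/2 ≈ 21.500)
r(g, n) = -46
(r(I, -36) + 16931)/(32797 + 39534) = (-46 + 16931)/(32797 + 39534) = 16885/72331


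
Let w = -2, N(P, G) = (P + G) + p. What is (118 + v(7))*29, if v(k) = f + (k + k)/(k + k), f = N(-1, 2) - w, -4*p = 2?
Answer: 7047/2 ≈ 3523.5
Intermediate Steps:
p = -½ (p = -¼*2 = -½ ≈ -0.50000)
N(P, G) = -½ + G + P (N(P, G) = (P + G) - ½ = (G + P) - ½ = -½ + G + P)
f = 5/2 (f = (-½ + 2 - 1) - 1*(-2) = ½ + 2 = 5/2 ≈ 2.5000)
v(k) = 7/2 (v(k) = 5/2 + (k + k)/(k + k) = 5/2 + (2*k)/((2*k)) = 5/2 + (2*k)*(1/(2*k)) = 5/2 + 1 = 7/2)
(118 + v(7))*29 = (118 + 7/2)*29 = (243/2)*29 = 7047/2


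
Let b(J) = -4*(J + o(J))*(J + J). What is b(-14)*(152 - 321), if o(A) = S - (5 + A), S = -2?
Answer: 132496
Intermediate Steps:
o(A) = -7 - A (o(A) = -2 - (5 + A) = -2 + (-5 - A) = -7 - A)
b(J) = 56*J (b(J) = -4*(J + (-7 - J))*(J + J) = -(-28)*2*J = -(-56)*J = 56*J)
b(-14)*(152 - 321) = (56*(-14))*(152 - 321) = -784*(-169) = 132496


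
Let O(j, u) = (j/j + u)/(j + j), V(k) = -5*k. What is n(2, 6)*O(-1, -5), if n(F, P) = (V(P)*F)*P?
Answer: -720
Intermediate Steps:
n(F, P) = -5*F*P**2 (n(F, P) = ((-5*P)*F)*P = (-5*F*P)*P = -5*F*P**2)
O(j, u) = (1 + u)/(2*j) (O(j, u) = (1 + u)/((2*j)) = (1 + u)*(1/(2*j)) = (1 + u)/(2*j))
n(2, 6)*O(-1, -5) = (-5*2*6**2)*((1/2)*(1 - 5)/(-1)) = (-5*2*36)*((1/2)*(-1)*(-4)) = -360*2 = -720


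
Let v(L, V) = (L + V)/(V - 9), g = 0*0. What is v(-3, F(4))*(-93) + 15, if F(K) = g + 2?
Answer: 12/7 ≈ 1.7143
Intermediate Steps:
g = 0
F(K) = 2 (F(K) = 0 + 2 = 2)
v(L, V) = (L + V)/(-9 + V)
v(-3, F(4))*(-93) + 15 = ((-3 + 2)/(-9 + 2))*(-93) + 15 = (-1/(-7))*(-93) + 15 = -⅐*(-1)*(-93) + 15 = (⅐)*(-93) + 15 = -93/7 + 15 = 12/7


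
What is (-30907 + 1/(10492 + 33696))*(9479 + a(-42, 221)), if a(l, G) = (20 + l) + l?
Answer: -12858239818725/44188 ≈ -2.9099e+8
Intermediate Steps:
a(l, G) = 20 + 2*l
(-30907 + 1/(10492 + 33696))*(9479 + a(-42, 221)) = (-30907 + 1/(10492 + 33696))*(9479 + (20 + 2*(-42))) = (-30907 + 1/44188)*(9479 + (20 - 84)) = (-30907 + 1/44188)*(9479 - 64) = -1365718515/44188*9415 = -12858239818725/44188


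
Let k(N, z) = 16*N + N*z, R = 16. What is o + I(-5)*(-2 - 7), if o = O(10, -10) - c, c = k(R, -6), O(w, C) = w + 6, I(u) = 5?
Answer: -189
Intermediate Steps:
O(w, C) = 6 + w
c = 160 (c = 16*(16 - 6) = 16*10 = 160)
o = -144 (o = (6 + 10) - 1*160 = 16 - 160 = -144)
o + I(-5)*(-2 - 7) = -144 + 5*(-2 - 7) = -144 + 5*(-9) = -144 - 45 = -189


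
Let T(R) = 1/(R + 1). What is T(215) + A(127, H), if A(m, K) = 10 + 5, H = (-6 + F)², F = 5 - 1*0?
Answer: 3241/216 ≈ 15.005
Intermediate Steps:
F = 5 (F = 5 + 0 = 5)
T(R) = 1/(1 + R)
H = 1 (H = (-6 + 5)² = (-1)² = 1)
A(m, K) = 15
T(215) + A(127, H) = 1/(1 + 215) + 15 = 1/216 + 15 = 3241/216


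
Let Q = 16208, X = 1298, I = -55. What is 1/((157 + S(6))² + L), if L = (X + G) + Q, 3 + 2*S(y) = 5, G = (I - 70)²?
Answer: 1/58095 ≈ 1.7213e-5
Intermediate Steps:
G = 15625 (G = (-55 - 70)² = (-125)² = 15625)
S(y) = 1 (S(y) = -3/2 + (½)*5 = -3/2 + 5/2 = 1)
L = 33131 (L = (1298 + 15625) + 16208 = 16923 + 16208 = 33131)
1/((157 + S(6))² + L) = 1/((157 + 1)² + 33131) = 1/(158² + 33131) = 1/(24964 + 33131) = 1/58095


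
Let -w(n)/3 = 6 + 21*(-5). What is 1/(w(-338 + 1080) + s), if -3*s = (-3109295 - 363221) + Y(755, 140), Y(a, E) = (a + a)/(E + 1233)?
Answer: 4119/4768986301 ≈ 8.6371e-7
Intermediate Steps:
w(n) = 297 (w(n) = -3*(6 + 21*(-5)) = -3*(6 - 105) = -3*(-99) = 297)
Y(a, E) = 2*a/(1233 + E) (Y(a, E) = (2*a)/(1233 + E) = 2*a/(1233 + E))
s = 4767762958/4119 (s = -((-3109295 - 363221) + 2*755/(1233 + 140))/3 = -(-3472516 + 2*755/1373)/3 = -(-3472516 + 2*755*(1/1373))/3 = -(-3472516 + 1510/1373)/3 = -⅓*(-4767762958/1373) = 4767762958/4119 ≈ 1.1575e+6)
1/(w(-338 + 1080) + s) = 1/(297 + 4767762958/4119) = 1/(4768986301/4119) = 4119/4768986301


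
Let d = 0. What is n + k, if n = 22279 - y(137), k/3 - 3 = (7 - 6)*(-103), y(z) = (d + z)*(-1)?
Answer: 22116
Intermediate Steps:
y(z) = -z (y(z) = (0 + z)*(-1) = z*(-1) = -z)
k = -300 (k = 9 + 3*((7 - 6)*(-103)) = 9 + 3*(1*(-103)) = 9 + 3*(-103) = 9 - 309 = -300)
n = 22416 (n = 22279 - (-1)*137 = 22279 - 1*(-137) = 22279 + 137 = 22416)
n + k = 22416 - 300 = 22116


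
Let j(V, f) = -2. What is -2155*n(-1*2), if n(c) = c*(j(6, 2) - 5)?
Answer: -30170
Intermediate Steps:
n(c) = -7*c (n(c) = c*(-2 - 5) = c*(-7) = -7*c)
-2155*n(-1*2) = -(-15085)*(-1*2) = -(-15085)*(-2) = -2155*14 = -30170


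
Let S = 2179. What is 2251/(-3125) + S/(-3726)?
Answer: -15196601/11643750 ≈ -1.3051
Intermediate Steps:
2251/(-3125) + S/(-3726) = 2251/(-3125) + 2179/(-3726) = 2251*(-1/3125) + 2179*(-1/3726) = -2251/3125 - 2179/3726 = -15196601/11643750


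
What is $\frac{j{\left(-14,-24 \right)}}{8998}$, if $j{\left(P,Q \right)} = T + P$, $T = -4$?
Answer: $- \frac{9}{4499} \approx -0.0020004$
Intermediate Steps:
$j{\left(P,Q \right)} = -4 + P$
$\frac{j{\left(-14,-24 \right)}}{8998} = \frac{-4 - 14}{8998} = \left(-18\right) \frac{1}{8998} = - \frac{9}{4499}$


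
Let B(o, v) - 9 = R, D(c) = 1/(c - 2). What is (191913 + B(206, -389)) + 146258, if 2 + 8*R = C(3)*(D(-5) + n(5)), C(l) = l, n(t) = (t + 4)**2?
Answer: 4734941/14 ≈ 3.3821e+5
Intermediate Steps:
D(c) = 1/(-2 + c)
n(t) = (4 + t)**2
R = 421/14 (R = -1/4 + (3*(1/(-2 - 5) + (4 + 5)**2))/8 = -1/4 + (3*(1/(-7) + 9**2))/8 = -1/4 + (3*(-1/7 + 81))/8 = -1/4 + (3*(566/7))/8 = -1/4 + (1/8)*(1698/7) = -1/4 + 849/28 = 421/14 ≈ 30.071)
B(o, v) = 547/14 (B(o, v) = 9 + 421/14 = 547/14)
(191913 + B(206, -389)) + 146258 = (191913 + 547/14) + 146258 = 2687329/14 + 146258 = 4734941/14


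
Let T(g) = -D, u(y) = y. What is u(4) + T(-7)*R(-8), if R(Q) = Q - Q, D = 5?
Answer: 4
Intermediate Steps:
R(Q) = 0
T(g) = -5 (T(g) = -1*5 = -5)
u(4) + T(-7)*R(-8) = 4 - 5*0 = 4 + 0 = 4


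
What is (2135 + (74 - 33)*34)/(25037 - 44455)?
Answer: -3529/19418 ≈ -0.18174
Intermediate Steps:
(2135 + (74 - 33)*34)/(25037 - 44455) = (2135 + 41*34)/(-19418) = (2135 + 1394)*(-1/19418) = 3529*(-1/19418) = -3529/19418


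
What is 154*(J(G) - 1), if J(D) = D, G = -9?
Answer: -1540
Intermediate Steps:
154*(J(G) - 1) = 154*(-9 - 1) = 154*(-10) = -1540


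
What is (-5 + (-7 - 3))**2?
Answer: 225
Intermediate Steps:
(-5 + (-7 - 3))**2 = (-5 - 10)**2 = (-15)**2 = 225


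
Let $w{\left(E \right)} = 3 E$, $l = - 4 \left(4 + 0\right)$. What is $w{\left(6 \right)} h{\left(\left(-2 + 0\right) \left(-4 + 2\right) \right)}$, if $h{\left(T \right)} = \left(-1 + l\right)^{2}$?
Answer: $5202$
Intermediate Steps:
$l = -16$ ($l = \left(-4\right) 4 = -16$)
$h{\left(T \right)} = 289$ ($h{\left(T \right)} = \left(-1 - 16\right)^{2} = \left(-17\right)^{2} = 289$)
$w{\left(6 \right)} h{\left(\left(-2 + 0\right) \left(-4 + 2\right) \right)} = 3 \cdot 6 \cdot 289 = 18 \cdot 289 = 5202$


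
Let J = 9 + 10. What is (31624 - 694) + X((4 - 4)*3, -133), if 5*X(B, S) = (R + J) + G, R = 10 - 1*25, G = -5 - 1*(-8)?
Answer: 154657/5 ≈ 30931.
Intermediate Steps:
J = 19
G = 3 (G = -5 + 8 = 3)
R = -15 (R = 10 - 25 = -15)
X(B, S) = 7/5 (X(B, S) = ((-15 + 19) + 3)/5 = (4 + 3)/5 = (⅕)*7 = 7/5)
(31624 - 694) + X((4 - 4)*3, -133) = (31624 - 694) + 7/5 = 30930 + 7/5 = 154657/5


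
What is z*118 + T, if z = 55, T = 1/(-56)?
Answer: 363439/56 ≈ 6490.0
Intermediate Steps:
T = -1/56 ≈ -0.017857
z*118 + T = 55*118 - 1/56 = 6490 - 1/56 = 363439/56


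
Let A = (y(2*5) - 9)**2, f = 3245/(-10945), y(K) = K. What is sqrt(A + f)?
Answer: 2*sqrt(6965)/199 ≈ 0.83876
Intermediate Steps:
f = -59/199 (f = 3245*(-1/10945) = -59/199 ≈ -0.29648)
A = 1 (A = (2*5 - 9)**2 = (10 - 9)**2 = 1**2 = 1)
sqrt(A + f) = sqrt(1 - 59/199) = sqrt(140/199) = 2*sqrt(6965)/199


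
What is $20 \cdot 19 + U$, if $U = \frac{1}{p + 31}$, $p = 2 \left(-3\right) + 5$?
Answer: $\frac{11401}{30} \approx 380.03$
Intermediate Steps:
$p = -1$ ($p = -6 + 5 = -1$)
$U = \frac{1}{30}$ ($U = \frac{1}{-1 + 31} = \frac{1}{30} \approx 0.033333$)
$20 \cdot 19 + U = 20 \cdot 19 + \frac{1}{30} = 380 + \frac{1}{30} = \frac{11401}{30}$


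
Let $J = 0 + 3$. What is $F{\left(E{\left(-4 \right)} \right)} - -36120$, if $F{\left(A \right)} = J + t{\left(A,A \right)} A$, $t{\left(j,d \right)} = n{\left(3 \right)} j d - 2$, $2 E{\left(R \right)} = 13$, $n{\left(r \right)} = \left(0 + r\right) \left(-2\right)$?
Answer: $\frac{137849}{4} \approx 34462.0$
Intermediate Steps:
$J = 3$
$n{\left(r \right)} = - 2 r$ ($n{\left(r \right)} = r \left(-2\right) = - 2 r$)
$E{\left(R \right)} = \frac{13}{2}$ ($E{\left(R \right)} = \frac{1}{2} \cdot 13 = \frac{13}{2}$)
$t{\left(j,d \right)} = -2 - 6 d j$ ($t{\left(j,d \right)} = \left(-2\right) 3 j d - 2 = - 6 j d - 2 = - 6 d j - 2 = -2 - 6 d j$)
$F{\left(A \right)} = 3 + A \left(-2 - 6 A^{2}\right)$ ($F{\left(A \right)} = 3 + \left(-2 - 6 A A\right) A = 3 + \left(-2 - 6 A^{2}\right) A = 3 + A \left(-2 - 6 A^{2}\right)$)
$F{\left(E{\left(-4 \right)} \right)} - -36120 = \left(3 - 6 \left(\frac{13}{2}\right)^{3} - 13\right) - -36120 = \left(3 - \frac{6591}{4} - 13\right) + 36120 = - \frac{6631}{4} + 36120 = \frac{137849}{4}$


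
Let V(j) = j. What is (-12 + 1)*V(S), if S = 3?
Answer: -33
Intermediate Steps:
(-12 + 1)*V(S) = (-12 + 1)*3 = -11*3 = -33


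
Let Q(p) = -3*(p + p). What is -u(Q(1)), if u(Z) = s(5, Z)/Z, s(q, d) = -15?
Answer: -5/2 ≈ -2.5000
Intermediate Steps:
Q(p) = -6*p
u(Z) = -15/Z
-u(Q(1)) = -(-15)/((-6*1)) = -(-15)/(-6) = -(-15)*(-1)/6 = -1*5/2 = -5/2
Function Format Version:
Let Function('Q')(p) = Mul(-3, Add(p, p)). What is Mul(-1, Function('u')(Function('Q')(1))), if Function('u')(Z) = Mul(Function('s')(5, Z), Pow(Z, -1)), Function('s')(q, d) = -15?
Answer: Rational(-5, 2) ≈ -2.5000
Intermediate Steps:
Function('Q')(p) = Mul(-6, p) (Function('Q')(p) = Mul(-3, Mul(2, p)) = Mul(-6, p))
Function('u')(Z) = Mul(-15, Pow(Z, -1))
Mul(-1, Function('u')(Function('Q')(1))) = Mul(-1, Mul(-15, Pow(Mul(-6, 1), -1))) = Mul(-1, Mul(-15, Pow(-6, -1))) = Mul(-1, Mul(-15, Rational(-1, 6))) = Mul(-1, Rational(5, 2)) = Rational(-5, 2)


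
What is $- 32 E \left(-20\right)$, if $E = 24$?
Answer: $15360$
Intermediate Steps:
$- 32 E \left(-20\right) = \left(-32\right) 24 \left(-20\right) = \left(-768\right) \left(-20\right) = 15360$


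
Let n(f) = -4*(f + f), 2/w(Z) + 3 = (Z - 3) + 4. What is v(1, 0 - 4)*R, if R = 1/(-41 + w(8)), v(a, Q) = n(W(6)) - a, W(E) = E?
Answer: 147/122 ≈ 1.2049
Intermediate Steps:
w(Z) = 2/(-2 + Z) (w(Z) = 2/(-3 + ((Z - 3) + 4)) = 2/(-3 + ((-3 + Z) + 4)) = 2/(-3 + (1 + Z)) = 2/(-2 + Z))
n(f) = -8*f
v(a, Q) = -48 - a (v(a, Q) = -8*6 - a = -48 - a)
R = -3/122 (R = 1/(-41 + 2/(-2 + 8)) = 1/(-41 + 2/6) = 1/(-41 + 2*(⅙)) = 1/(-41 + ⅓) = 1/(-122/3) = -3/122 ≈ -0.024590)
v(1, 0 - 4)*R = (-48 - 1*1)*(-3/122) = (-48 - 1)*(-3/122) = -49*(-3/122) = 147/122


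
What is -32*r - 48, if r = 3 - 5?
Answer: 16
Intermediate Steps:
r = -2
-32*r - 48 = -32*(-2) - 48 = 64 - 48 = 16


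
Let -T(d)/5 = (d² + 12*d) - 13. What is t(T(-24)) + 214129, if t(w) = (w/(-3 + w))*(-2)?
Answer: 147533506/689 ≈ 2.1413e+5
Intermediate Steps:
T(d) = 65 - 60*d - 5*d² (T(d) = -5*((d² + 12*d) - 13) = -5*(-13 + d² + 12*d) = 65 - 60*d - 5*d²)
t(w) = -2*w/(-3 + w)
t(T(-24)) + 214129 = -2*(65 - 60*(-24) - 5*(-24)²)/(-3 + (65 - 60*(-24) - 5*(-24)²)) + 214129 = -2*(65 + 1440 - 5*576)/(-3 + (65 + 1440 - 5*576)) + 214129 = -2*(65 + 1440 - 2880)/(-3 + (65 + 1440 - 2880)) + 214129 = -2*(-1375)/(-3 - 1375) + 214129 = -2*(-1375)/(-1378) + 214129 = -2*(-1375)*(-1/1378) + 214129 = -1375/689 + 214129 = 147533506/689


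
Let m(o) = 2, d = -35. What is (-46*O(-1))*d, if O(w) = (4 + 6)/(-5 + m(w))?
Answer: -16100/3 ≈ -5366.7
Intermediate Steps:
O(w) = -10/3 (O(w) = (4 + 6)/(-5 + 2) = 10/(-3) = 10*(-⅓) = -10/3)
(-46*O(-1))*d = -46*(-10/3)*(-35) = (460/3)*(-35) = -16100/3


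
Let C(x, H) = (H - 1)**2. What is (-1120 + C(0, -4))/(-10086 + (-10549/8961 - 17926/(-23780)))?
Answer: 4023040950/37057620383 ≈ 0.10856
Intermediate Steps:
C(x, H) = (-1 + H)**2
(-1120 + C(0, -4))/(-10086 + (-10549/8961 - 17926/(-23780))) = (-1120 + (-1 - 4)**2)/(-10086 + (-10549/8961 - 17926/(-23780))) = (-1120 + (-5)**2)/(-10086 + (-10549*1/8961 - 17926*(-1/23780))) = (-1120 + 25)/(-10086 + (-10549/8961 + 8963/11890)) = -1095/(-10086 - 1555523/3674010) = -1095/(-37057620383/3674010) = -1095*(-3674010/37057620383) = 4023040950/37057620383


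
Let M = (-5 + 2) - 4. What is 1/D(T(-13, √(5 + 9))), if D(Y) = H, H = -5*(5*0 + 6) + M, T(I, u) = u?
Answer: -1/37 ≈ -0.027027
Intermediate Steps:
M = -7 (M = -3 - 4 = -7)
H = -37 (H = -5*(5*0 + 6) - 7 = -5*(0 + 6) - 7 = -5*6 - 7 = -30 - 7 = -37)
D(Y) = -37
1/D(T(-13, √(5 + 9))) = 1/(-37) = -1/37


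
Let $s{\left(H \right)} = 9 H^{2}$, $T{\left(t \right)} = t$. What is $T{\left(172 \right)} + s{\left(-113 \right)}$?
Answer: $115093$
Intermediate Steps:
$T{\left(172 \right)} + s{\left(-113 \right)} = 172 + 9 \left(-113\right)^{2} = 172 + 9 \cdot 12769 = 172 + 114921 = 115093$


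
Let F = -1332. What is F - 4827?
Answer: -6159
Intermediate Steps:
F - 4827 = -1332 - 4827 = -6159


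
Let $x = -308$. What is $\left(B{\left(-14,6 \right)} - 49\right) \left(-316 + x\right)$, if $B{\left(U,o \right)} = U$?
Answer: $39312$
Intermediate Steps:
$\left(B{\left(-14,6 \right)} - 49\right) \left(-316 + x\right) = \left(-14 - 49\right) \left(-316 - 308\right) = \left(-63\right) \left(-624\right) = 39312$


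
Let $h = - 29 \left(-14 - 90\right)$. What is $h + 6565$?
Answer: $9581$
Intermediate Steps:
$h = 3016$ ($h = \left(-29\right) \left(-104\right) = 3016$)
$h + 6565 = 3016 + 6565 = 9581$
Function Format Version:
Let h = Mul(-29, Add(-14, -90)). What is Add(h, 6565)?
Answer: 9581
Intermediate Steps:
h = 3016 (h = Mul(-29, -104) = 3016)
Add(h, 6565) = Add(3016, 6565) = 9581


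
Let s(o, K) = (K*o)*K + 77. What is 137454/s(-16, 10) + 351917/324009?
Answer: -44000363495/493465707 ≈ -89.166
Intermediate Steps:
s(o, K) = 77 + o*K² (s(o, K) = o*K² + 77 = 77 + o*K²)
137454/s(-16, 10) + 351917/324009 = 137454/(77 - 16*10²) + 351917/324009 = 137454/(77 - 16*100) + 351917*(1/324009) = 137454/(77 - 1600) + 351917/324009 = 137454/(-1523) + 351917/324009 = 137454*(-1/1523) + 351917/324009 = -137454/1523 + 351917/324009 = -44000363495/493465707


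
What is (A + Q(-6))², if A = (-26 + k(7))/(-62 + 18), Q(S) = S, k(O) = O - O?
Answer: 14161/484 ≈ 29.258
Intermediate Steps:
k(O) = 0
A = 13/22 (A = (-26 + 0)/(-62 + 18) = -26/(-44) = -26*(-1/44) = 13/22 ≈ 0.59091)
(A + Q(-6))² = (13/22 - 6)² = (-119/22)² = 14161/484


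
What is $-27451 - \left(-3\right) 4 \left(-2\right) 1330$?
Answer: $-59371$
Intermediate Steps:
$-27451 - \left(-3\right) 4 \left(-2\right) 1330 = -27451 - \left(-12\right) \left(-2\right) 1330 = -27451 - 24 \cdot 1330 = -27451 - 31920 = -59371$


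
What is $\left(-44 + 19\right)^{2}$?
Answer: $625$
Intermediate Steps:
$\left(-44 + 19\right)^{2} = \left(-25\right)^{2} = 625$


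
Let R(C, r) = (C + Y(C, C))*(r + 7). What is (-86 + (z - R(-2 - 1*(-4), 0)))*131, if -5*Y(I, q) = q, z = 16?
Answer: -53186/5 ≈ -10637.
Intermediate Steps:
Y(I, q) = -q/5
R(C, r) = 4*C*(7 + r)/5 (R(C, r) = (C - C/5)*(r + 7) = (4*C/5)*(7 + r) = 4*C*(7 + r)/5)
(-86 + (z - R(-2 - 1*(-4), 0)))*131 = (-86 + (16 - 4*(-2 - 1*(-4))*(7 + 0)/5))*131 = (-86 + (16 - 4*(-2 + 4)*7/5))*131 = (-86 + (16 - 4*2*7/5))*131 = (-86 + (16 - 1*56/5))*131 = (-86 + (16 - 56/5))*131 = (-86 + 24/5)*131 = -406/5*131 = -53186/5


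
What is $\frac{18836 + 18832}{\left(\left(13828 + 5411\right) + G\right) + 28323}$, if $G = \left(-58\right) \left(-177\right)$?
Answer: $\frac{3139}{4819} \approx 0.65138$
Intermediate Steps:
$G = 10266$
$\frac{18836 + 18832}{\left(\left(13828 + 5411\right) + G\right) + 28323} = \frac{18836 + 18832}{\left(\left(13828 + 5411\right) + 10266\right) + 28323} = \frac{37668}{\left(19239 + 10266\right) + 28323} = \frac{37668}{29505 + 28323} = \frac{37668}{57828} = 37668 \cdot \frac{1}{57828} = \frac{3139}{4819}$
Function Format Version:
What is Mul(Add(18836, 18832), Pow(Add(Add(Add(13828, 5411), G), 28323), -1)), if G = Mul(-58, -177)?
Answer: Rational(3139, 4819) ≈ 0.65138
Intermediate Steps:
G = 10266
Mul(Add(18836, 18832), Pow(Add(Add(Add(13828, 5411), G), 28323), -1)) = Mul(Add(18836, 18832), Pow(Add(Add(Add(13828, 5411), 10266), 28323), -1)) = Mul(37668, Pow(Add(Add(19239, 10266), 28323), -1)) = Mul(37668, Pow(Add(29505, 28323), -1)) = Mul(37668, Pow(57828, -1)) = Mul(37668, Rational(1, 57828)) = Rational(3139, 4819)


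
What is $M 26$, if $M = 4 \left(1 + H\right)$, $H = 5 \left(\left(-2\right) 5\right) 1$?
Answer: $-5096$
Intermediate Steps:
$H = -50$ ($H = 5 \left(-10\right) 1 = \left(-50\right) 1 = -50$)
$M = -196$ ($M = 4 \left(1 - 50\right) = 4 \left(-49\right) = -196$)
$M 26 = \left(-196\right) 26 = -5096$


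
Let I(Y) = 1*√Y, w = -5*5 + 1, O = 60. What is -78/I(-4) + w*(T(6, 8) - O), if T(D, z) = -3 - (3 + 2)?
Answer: 1632 + 39*I ≈ 1632.0 + 39.0*I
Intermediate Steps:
w = -24 (w = -25 + 1 = -24)
I(Y) = √Y
T(D, z) = -8 (T(D, z) = -3 - 1*5 = -3 - 5 = -8)
-78/I(-4) + w*(T(6, 8) - O) = -78*(-I/2) - 24*(-8 - 1*60) = -78*(-I/2) - 24*(-8 - 60) = -(-39)*I - 24*(-68) = 39*I + 1632 = 1632 + 39*I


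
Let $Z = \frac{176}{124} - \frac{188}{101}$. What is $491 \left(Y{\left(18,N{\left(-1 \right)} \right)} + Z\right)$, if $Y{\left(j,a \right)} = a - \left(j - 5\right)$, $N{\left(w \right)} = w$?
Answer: $- \frac{22202038}{3131} \approx -7091.0$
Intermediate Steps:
$Y{\left(j,a \right)} = 5 + a - j$ ($Y{\left(j,a \right)} = a - \left(-5 + j\right) = 5 + a - j$)
$Z = - \frac{1384}{3131}$ ($Z = 176 \cdot \frac{1}{124} - \frac{188}{101} = \frac{44}{31} - \frac{188}{101} = - \frac{1384}{3131} \approx -0.44203$)
$491 \left(Y{\left(18,N{\left(-1 \right)} \right)} + Z\right) = 491 \left(\left(5 - 1 - 18\right) - \frac{1384}{3131}\right) = 491 \left(-14 - \frac{1384}{3131}\right) = 491 \left(- \frac{45218}{3131}\right) = - \frac{22202038}{3131}$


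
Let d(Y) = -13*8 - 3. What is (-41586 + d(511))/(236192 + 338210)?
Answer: -41693/574402 ≈ -0.072585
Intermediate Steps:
d(Y) = -107 (d(Y) = -104 - 3 = -107)
(-41586 + d(511))/(236192 + 338210) = (-41586 - 107)/(236192 + 338210) = -41693/574402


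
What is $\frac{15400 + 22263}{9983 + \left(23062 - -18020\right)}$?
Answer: $\frac{37663}{51065} \approx 0.73755$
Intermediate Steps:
$\frac{15400 + 22263}{9983 + \left(23062 - -18020\right)} = \frac{37663}{9983 + \left(23062 + 18020\right)} = \frac{37663}{9983 + 41082} = \frac{37663}{51065}$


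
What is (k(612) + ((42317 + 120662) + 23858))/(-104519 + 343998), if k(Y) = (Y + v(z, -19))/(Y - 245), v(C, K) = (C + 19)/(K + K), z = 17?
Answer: 1302826011/1669887067 ≈ 0.78019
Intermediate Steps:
v(C, K) = (19 + C)/(2*K) (v(C, K) = (19 + C)/((2*K)) = (19 + C)*(1/(2*K)) = (19 + C)/(2*K))
k(Y) = (-18/19 + Y)/(-245 + Y) (k(Y) = (Y + (½)*(19 + 17)/(-19))/(Y - 245) = (Y + (½)*(-1/19)*36)/(-245 + Y) = (Y - 18/19)/(-245 + Y) = (-18/19 + Y)/(-245 + Y))
(k(612) + ((42317 + 120662) + 23858))/(-104519 + 343998) = ((-18/19 + 612)/(-245 + 612) + ((42317 + 120662) + 23858))/(-104519 + 343998) = ((11610/19)/367 + (162979 + 23858))/239479 = ((1/367)*(11610/19) + 186837)*(1/239479) = (11610/6973 + 186837)*(1/239479) = (1302826011/6973)*(1/239479) = 1302826011/1669887067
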